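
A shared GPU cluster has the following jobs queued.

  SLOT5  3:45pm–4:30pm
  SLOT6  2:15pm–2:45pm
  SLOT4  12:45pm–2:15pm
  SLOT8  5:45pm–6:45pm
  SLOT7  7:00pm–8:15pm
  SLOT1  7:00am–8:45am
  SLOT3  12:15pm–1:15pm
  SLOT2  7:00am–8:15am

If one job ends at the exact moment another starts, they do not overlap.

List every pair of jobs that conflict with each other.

Sorted by start: SLOT1, SLOT2, SLOT3, SLOT4, SLOT6, SLOT5, SLOT8, SLOT7.
SLOT2 starts before SLOT1 ends → SLOT1 and SLOT2 overlap.
SLOT3 starts after SLOT1 ends — done with SLOT1.
SLOT3 starts after SLOT2 ends — done with SLOT2.
SLOT4 starts before SLOT3 ends → SLOT3 and SLOT4 overlap.
SLOT6 starts after SLOT3 ends — done with SLOT3.
SLOT6 starts exactly when SLOT4 ends (back-to-back, no overlap) — done with SLOT4.
SLOT5 starts after SLOT6 ends — done with SLOT6.
SLOT8 starts after SLOT5 ends — done with SLOT5.
SLOT7 starts after SLOT8 ends.

SLOT1 & SLOT2, SLOT3 & SLOT4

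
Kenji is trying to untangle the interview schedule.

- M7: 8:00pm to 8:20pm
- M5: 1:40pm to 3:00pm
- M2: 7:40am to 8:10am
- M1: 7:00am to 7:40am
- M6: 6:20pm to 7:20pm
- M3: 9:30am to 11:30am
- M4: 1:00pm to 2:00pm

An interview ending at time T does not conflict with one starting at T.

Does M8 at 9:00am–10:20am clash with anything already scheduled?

M1: ends 7:40am at or before M8 starts 9:00am → clear.
M2: ends 8:10am at or before M8 starts 9:00am → clear.
M3: starts 9:30am before M8 ends 10:20am, and ends 11:30am after M8 starts 9:00am → overlap.
M4: starts 1:00pm at or after M8 ends 10:20am → clear.
M5: starts 1:40pm at or after M8 ends 10:20am → clear.
M6: starts 6:20pm at or after M8 ends 10:20am → clear.
M7: starts 8:00pm at or after M8 ends 10:20am → clear.
M8 overlaps M3.

Yes — it overlaps M3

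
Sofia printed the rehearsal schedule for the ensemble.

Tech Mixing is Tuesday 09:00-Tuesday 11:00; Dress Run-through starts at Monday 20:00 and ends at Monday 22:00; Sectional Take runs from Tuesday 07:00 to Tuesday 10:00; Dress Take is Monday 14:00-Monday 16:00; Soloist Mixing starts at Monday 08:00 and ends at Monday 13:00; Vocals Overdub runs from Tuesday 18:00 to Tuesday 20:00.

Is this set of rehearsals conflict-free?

No

Sorted by start: Soloist Mixing, Dress Take, Dress Run-through, Sectional Take, Tech Mixing, Vocals Overdub.
Dress Take starts after Soloist Mixing ends — done with Soloist Mixing.
Dress Run-through starts after Dress Take ends — done with Dress Take.
Sectional Take starts after Dress Run-through ends — done with Dress Run-through.
Tech Mixing starts before Sectional Take ends → Sectional Take and Tech Mixing overlap.
That's a conflict, so the schedule is not conflict-free.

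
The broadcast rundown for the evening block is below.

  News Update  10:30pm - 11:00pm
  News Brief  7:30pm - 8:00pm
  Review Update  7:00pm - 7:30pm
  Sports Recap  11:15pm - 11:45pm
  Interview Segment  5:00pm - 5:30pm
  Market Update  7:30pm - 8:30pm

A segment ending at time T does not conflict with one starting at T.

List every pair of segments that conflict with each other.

Market Update & News Brief

Sorted by start: Interview Segment, Review Update, Market Update, News Brief, News Update, Sports Recap.
Review Update starts after Interview Segment ends, so nothing later overlaps Interview Segment either.
Market Update starts exactly when Review Update ends (back-to-back, no overlap), so nothing later overlaps Review Update either.
News Brief starts before Market Update ends → Market Update and News Brief overlap.
News Update starts after Market Update ends, so nothing later overlaps Market Update either.
News Update starts after News Brief ends, so nothing later overlaps News Brief either.
Sports Recap starts after News Update ends.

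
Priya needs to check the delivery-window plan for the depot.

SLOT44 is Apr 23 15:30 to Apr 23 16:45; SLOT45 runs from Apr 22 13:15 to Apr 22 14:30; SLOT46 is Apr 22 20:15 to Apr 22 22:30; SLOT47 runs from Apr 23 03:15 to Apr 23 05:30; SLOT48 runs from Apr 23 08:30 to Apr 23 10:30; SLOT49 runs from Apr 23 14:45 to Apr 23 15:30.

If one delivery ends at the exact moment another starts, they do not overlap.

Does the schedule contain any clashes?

No

Sorted by start: SLOT45, SLOT46, SLOT47, SLOT48, SLOT49, SLOT44.
SLOT46 starts after SLOT45 ends, so nothing later overlaps SLOT45 either.
SLOT47 starts after SLOT46 ends, so nothing later overlaps SLOT46 either.
SLOT48 starts after SLOT47 ends, so nothing later overlaps SLOT47 either.
SLOT49 starts after SLOT48 ends, so nothing later overlaps SLOT48 either.
SLOT44 starts exactly when SLOT49 ends (back-to-back, no overlap).
Every pair is clear; the schedule has no overlaps.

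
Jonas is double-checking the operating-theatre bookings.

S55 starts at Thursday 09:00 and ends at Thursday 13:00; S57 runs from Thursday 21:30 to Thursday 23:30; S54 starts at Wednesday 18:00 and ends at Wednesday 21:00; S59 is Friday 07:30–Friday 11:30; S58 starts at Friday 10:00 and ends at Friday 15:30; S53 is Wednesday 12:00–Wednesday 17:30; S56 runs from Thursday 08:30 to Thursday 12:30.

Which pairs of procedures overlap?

S55 & S56, S58 & S59

Two intervals overlap when each starts before the other ends.
Sorted by start: S53, S54, S56, S55, S57, S59, S58.
S54 starts after S53 ends, so S53 has no further overlaps.
S56 starts after S54 ends, so S54 has no further overlaps.
S55 starts before S56 ends → S56 and S55 overlap.
S57 starts after S56 ends, so S56 has no further overlaps.
S57 starts after S55 ends, so S55 has no further overlaps.
S59 starts after S57 ends, so S57 has no further overlaps.
S58 starts before S59 ends → S59 and S58 overlap.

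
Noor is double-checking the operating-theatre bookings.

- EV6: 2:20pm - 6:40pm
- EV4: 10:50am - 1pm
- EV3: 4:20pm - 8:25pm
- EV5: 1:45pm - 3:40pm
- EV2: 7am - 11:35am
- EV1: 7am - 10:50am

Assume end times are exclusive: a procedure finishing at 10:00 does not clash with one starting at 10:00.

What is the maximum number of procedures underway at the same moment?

Walk through starts and ends in time order (an end at T is processed before a start at T):
7am start EV1 → 1
7am start EV2 → 2
10:50am end EV1 → 1
10:50am start EV4 → 2
11:35am end EV2 → 1
1pm end EV4 → 0
1:45pm start EV5 → 1
2:20pm start EV6 → 2
3:40pm end EV5 → 1
4:20pm start EV3 → 2
6:40pm end EV6 → 1
8:25pm end EV3 → 0
Peak is 2, at 7am (EV1, EV2).

2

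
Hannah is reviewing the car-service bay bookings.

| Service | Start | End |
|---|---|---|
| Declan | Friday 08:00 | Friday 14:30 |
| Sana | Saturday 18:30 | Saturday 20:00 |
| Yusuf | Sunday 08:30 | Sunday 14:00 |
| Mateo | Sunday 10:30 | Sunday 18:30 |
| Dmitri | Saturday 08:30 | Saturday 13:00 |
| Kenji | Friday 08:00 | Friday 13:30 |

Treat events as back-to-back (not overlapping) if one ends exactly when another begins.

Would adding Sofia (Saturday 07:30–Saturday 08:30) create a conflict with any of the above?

Declan: ends Friday 14:30 at or before Sofia starts Saturday 07:30 → clear.
Kenji: ends Friday 13:30 at or before Sofia starts Saturday 07:30 → clear.
Dmitri: starts Saturday 08:30 at or after Sofia ends Saturday 08:30 → clear.
Sana: starts Saturday 18:30 at or after Sofia ends Saturday 08:30 → clear.
Yusuf: starts Sunday 08:30 at or after Sofia ends Saturday 08:30 → clear.
Mateo: starts Sunday 10:30 at or after Sofia ends Saturday 08:30 → clear.

No — it doesn't clash with anything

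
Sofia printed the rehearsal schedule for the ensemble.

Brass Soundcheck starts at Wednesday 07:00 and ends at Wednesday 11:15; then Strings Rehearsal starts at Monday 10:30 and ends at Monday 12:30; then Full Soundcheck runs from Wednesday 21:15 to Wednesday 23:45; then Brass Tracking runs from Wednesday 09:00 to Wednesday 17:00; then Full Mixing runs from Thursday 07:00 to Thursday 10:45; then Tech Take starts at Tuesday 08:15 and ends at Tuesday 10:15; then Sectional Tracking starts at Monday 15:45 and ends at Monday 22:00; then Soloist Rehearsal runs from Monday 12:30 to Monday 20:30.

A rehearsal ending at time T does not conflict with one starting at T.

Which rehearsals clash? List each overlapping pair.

Brass Soundcheck & Brass Tracking, Sectional Tracking & Soloist Rehearsal

Sorted by start: Strings Rehearsal, Soloist Rehearsal, Sectional Tracking, Tech Take, Brass Soundcheck, Brass Tracking, Full Soundcheck, Full Mixing.
Soloist Rehearsal starts exactly when Strings Rehearsal ends (back-to-back, no overlap); Strings Rehearsal is clear from here.
Sectional Tracking starts before Soloist Rehearsal ends → Soloist Rehearsal and Sectional Tracking overlap.
Tech Take starts after Soloist Rehearsal ends; Soloist Rehearsal is clear from here.
Tech Take starts after Sectional Tracking ends; Sectional Tracking is clear from here.
Brass Soundcheck starts after Tech Take ends; Tech Take is clear from here.
Brass Tracking starts before Brass Soundcheck ends → Brass Soundcheck and Brass Tracking overlap.
Full Soundcheck starts after Brass Soundcheck ends; Brass Soundcheck is clear from here.
Full Soundcheck starts after Brass Tracking ends; Brass Tracking is clear from here.
Full Mixing starts after Full Soundcheck ends.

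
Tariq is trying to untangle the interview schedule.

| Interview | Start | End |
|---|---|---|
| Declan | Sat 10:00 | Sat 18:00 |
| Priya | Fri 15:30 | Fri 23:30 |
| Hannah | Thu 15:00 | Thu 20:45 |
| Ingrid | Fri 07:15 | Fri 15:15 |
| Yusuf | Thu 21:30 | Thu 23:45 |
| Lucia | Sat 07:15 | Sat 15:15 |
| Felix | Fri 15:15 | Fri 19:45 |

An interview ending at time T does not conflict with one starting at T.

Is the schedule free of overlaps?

No

Two intervals overlap when each starts before the other ends.
Sorted by start: Hannah, Yusuf, Ingrid, Felix, Priya, Lucia, Declan.
Yusuf starts after Hannah ends — done with Hannah.
Ingrid starts after Yusuf ends — done with Yusuf.
Felix starts exactly when Ingrid ends (back-to-back, no overlap) — done with Ingrid.
Priya starts before Felix ends → Felix and Priya overlap.
That's a conflict, so the schedule is not conflict-free.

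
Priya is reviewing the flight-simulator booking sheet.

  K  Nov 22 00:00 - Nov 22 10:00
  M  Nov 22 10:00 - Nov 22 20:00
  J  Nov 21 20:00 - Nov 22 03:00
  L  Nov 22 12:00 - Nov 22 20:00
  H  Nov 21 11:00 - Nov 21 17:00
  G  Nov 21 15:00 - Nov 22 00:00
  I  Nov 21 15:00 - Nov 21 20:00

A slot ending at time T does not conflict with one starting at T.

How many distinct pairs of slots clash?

Sorted by start: H, G, I, J, K, M, L.
G starts before H ends → H and G overlap.
I starts before H ends → H and I overlap.
J starts after H ends; H is clear from here.
I starts before G ends → G and I overlap.
J starts before G ends → G and J overlap.
K starts exactly when G ends (back-to-back, no overlap); G is clear from here.
J starts exactly when I ends (back-to-back, no overlap); I is clear from here.
K starts before J ends → J and K overlap.
M starts after J ends; J is clear from here.
M starts exactly when K ends (back-to-back, no overlap); K is clear from here.
L starts before M ends → M and L overlap.
Overlapping pairs: G & H, G & I, G & J, H & I, J & K, L & M — 6 in total.

6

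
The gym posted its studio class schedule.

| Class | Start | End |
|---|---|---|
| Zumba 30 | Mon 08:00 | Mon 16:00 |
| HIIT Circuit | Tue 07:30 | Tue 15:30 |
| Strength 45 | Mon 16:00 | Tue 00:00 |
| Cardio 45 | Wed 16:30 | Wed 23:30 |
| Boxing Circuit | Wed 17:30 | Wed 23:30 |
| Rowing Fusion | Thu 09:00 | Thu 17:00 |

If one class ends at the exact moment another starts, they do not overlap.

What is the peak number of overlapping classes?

2

Walk through starts and ends in time order (an end at T is processed before a start at T):
Mon 08:00 start Zumba 30 → 1
Mon 16:00 end Zumba 30 → 0
Mon 16:00 start Strength 45 → 1
Tue 00:00 end Strength 45 → 0
Tue 07:30 start HIIT Circuit → 1
Tue 15:30 end HIIT Circuit → 0
Wed 16:30 start Cardio 45 → 1
Wed 17:30 start Boxing Circuit → 2
Wed 23:30 end Boxing Circuit → 1
Wed 23:30 end Cardio 45 → 0
Thu 09:00 start Rowing Fusion → 1
Thu 17:00 end Rowing Fusion → 0
Peak is 2, at Wed 17:30 (Boxing Circuit, Cardio 45).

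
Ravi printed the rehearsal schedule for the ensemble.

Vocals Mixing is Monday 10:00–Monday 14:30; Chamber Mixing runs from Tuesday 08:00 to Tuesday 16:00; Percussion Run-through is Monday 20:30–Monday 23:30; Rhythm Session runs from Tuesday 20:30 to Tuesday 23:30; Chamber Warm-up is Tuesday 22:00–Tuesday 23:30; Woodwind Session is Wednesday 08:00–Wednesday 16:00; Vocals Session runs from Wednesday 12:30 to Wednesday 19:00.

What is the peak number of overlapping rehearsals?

2

Walk through starts and ends in time order (an end at T is processed before a start at T):
Monday 10:00 start Vocals Mixing → 1
Monday 14:30 end Vocals Mixing → 0
Monday 20:30 start Percussion Run-through → 1
Monday 23:30 end Percussion Run-through → 0
Tuesday 08:00 start Chamber Mixing → 1
Tuesday 16:00 end Chamber Mixing → 0
Tuesday 20:30 start Rhythm Session → 1
Tuesday 22:00 start Chamber Warm-up → 2
Tuesday 23:30 end Chamber Warm-up → 1
Tuesday 23:30 end Rhythm Session → 0
Wednesday 08:00 start Woodwind Session → 1
Wednesday 12:30 start Vocals Session → 2
Wednesday 16:00 end Woodwind Session → 1
Wednesday 19:00 end Vocals Session → 0
Peak is 2, at Tuesday 22:00 (Chamber Warm-up, Rhythm Session).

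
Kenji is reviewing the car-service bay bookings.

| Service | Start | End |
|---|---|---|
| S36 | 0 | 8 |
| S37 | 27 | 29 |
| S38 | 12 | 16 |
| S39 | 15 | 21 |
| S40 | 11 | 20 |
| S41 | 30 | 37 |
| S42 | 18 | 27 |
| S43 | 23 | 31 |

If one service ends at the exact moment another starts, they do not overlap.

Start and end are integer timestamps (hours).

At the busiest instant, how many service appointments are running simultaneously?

Sweep the timeline, counting +1 at each start and −1 at each end (ends before starts at a tie):
0 start S36 → 1
8 end S36 → 0
11 start S40 → 1
12 start S38 → 2
15 start S39 → 3
16 end S38 → 2
18 start S42 → 3
20 end S40 → 2
21 end S39 → 1
23 start S43 → 2
27 end S42 → 1
27 start S37 → 2
29 end S37 → 1
30 start S41 → 2
31 end S43 → 1
37 end S41 → 0
Peak is 3, at 15 (S38, S39, S40).

3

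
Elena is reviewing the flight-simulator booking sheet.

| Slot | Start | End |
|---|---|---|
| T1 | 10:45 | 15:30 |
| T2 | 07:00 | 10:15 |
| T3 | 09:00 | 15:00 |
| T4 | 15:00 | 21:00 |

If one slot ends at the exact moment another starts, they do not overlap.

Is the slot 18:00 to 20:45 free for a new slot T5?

No — it overlaps T4

T2: ends 10:15 at or before T5 starts 18:00 → clear.
T3: ends 15:00 at or before T5 starts 18:00 → clear.
T1: ends 15:30 at or before T5 starts 18:00 → clear.
T4: starts 15:00 before T5 ends 20:45, and ends 21:00 after T5 starts 18:00 → overlap.
T5 overlaps T4.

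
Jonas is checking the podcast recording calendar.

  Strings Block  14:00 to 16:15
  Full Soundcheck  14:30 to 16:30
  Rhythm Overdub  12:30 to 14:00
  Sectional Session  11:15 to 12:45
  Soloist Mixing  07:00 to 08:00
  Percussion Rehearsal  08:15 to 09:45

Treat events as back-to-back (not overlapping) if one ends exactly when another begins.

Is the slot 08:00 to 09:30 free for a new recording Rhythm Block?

Soloist Mixing: ends 08:00 at or before Rhythm Block starts 08:00 → clear.
Percussion Rehearsal: starts 08:15 before Rhythm Block ends 09:30, and ends 09:45 after Rhythm Block starts 08:00 → overlap.
Sectional Session: starts 11:15 at or after Rhythm Block ends 09:30 → clear.
Rhythm Overdub: starts 12:30 at or after Rhythm Block ends 09:30 → clear.
Strings Block: starts 14:00 at or after Rhythm Block ends 09:30 → clear.
Full Soundcheck: starts 14:30 at or after Rhythm Block ends 09:30 → clear.
Rhythm Block overlaps Percussion Rehearsal.

No — it overlaps Percussion Rehearsal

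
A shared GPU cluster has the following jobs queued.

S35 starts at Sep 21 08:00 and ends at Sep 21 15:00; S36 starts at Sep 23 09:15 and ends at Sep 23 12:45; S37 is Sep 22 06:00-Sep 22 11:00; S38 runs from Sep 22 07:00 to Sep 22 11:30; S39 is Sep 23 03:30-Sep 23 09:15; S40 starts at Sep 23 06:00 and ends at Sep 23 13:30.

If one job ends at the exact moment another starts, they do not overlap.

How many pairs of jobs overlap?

3

Sorted by start: S35, S37, S38, S39, S40, S36.
S37 starts after S35 ends, so S35 has no further overlaps.
S38 starts before S37 ends → S37 and S38 overlap.
S39 starts after S37 ends, so S37 has no further overlaps.
S39 starts after S38 ends, so S38 has no further overlaps.
S40 starts before S39 ends → S39 and S40 overlap.
S36 starts exactly when S39 ends (back-to-back, no overlap).
S36 starts before S40 ends → S40 and S36 overlap.
Overlapping pairs: S36 & S40, S37 & S38, S39 & S40 — 3 in total.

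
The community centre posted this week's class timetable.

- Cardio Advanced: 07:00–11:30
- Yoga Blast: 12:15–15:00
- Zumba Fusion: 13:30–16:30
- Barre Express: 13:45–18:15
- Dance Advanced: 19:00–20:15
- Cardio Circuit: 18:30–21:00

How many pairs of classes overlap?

4

Sorted by start: Cardio Advanced, Yoga Blast, Zumba Fusion, Barre Express, Cardio Circuit, Dance Advanced.
Yoga Blast starts after Cardio Advanced ends, so nothing later overlaps Cardio Advanced either.
Zumba Fusion starts before Yoga Blast ends → Yoga Blast and Zumba Fusion overlap.
Barre Express starts before Yoga Blast ends → Yoga Blast and Barre Express overlap.
Cardio Circuit starts after Yoga Blast ends, so nothing later overlaps Yoga Blast either.
Barre Express starts before Zumba Fusion ends → Zumba Fusion and Barre Express overlap.
Cardio Circuit starts after Zumba Fusion ends, so nothing later overlaps Zumba Fusion either.
Cardio Circuit starts after Barre Express ends, so nothing later overlaps Barre Express either.
Dance Advanced starts before Cardio Circuit ends → Cardio Circuit and Dance Advanced overlap.
Overlapping pairs: Barre Express & Yoga Blast, Barre Express & Zumba Fusion, Cardio Circuit & Dance Advanced, Yoga Blast & Zumba Fusion — 4 in total.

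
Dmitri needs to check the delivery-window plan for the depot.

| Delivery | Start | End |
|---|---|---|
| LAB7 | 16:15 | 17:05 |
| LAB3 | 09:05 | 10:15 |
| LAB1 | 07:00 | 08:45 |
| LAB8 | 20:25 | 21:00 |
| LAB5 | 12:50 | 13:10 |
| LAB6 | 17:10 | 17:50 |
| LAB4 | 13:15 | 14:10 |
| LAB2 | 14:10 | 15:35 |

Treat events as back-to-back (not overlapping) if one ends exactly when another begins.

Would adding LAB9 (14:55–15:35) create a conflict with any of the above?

Yes — it overlaps LAB2

LAB1: ends 08:45 at or before LAB9 starts 14:55 → clear.
LAB3: ends 10:15 at or before LAB9 starts 14:55 → clear.
LAB5: ends 13:10 at or before LAB9 starts 14:55 → clear.
LAB4: ends 14:10 at or before LAB9 starts 14:55 → clear.
LAB2: starts 14:10 before LAB9 ends 15:35, and ends 15:35 after LAB9 starts 14:55 → overlap.
LAB7: starts 16:15 at or after LAB9 ends 15:35 → clear.
LAB6: starts 17:10 at or after LAB9 ends 15:35 → clear.
LAB8: starts 20:25 at or after LAB9 ends 15:35 → clear.
LAB9 overlaps LAB2.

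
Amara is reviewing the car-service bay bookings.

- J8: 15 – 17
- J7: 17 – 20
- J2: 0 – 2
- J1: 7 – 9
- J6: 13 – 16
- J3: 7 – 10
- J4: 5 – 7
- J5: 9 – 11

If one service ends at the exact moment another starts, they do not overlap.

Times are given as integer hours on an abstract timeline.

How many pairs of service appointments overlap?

3

Sorted by start: J2, J4, J1, J3, J5, J6, J8, J7.
J4 starts after J2 ends — done with J2.
J1 starts exactly when J4 ends (back-to-back, no overlap) — done with J4.
J3 starts before J1 ends → J1 and J3 overlap.
J5 starts exactly when J1 ends (back-to-back, no overlap) — done with J1.
J5 starts before J3 ends → J3 and J5 overlap.
J6 starts after J3 ends — done with J3.
J6 starts after J5 ends — done with J5.
J8 starts before J6 ends → J6 and J8 overlap.
J7 starts after J6 ends.
J7 starts exactly when J8 ends (back-to-back, no overlap).
Overlapping pairs: J1 & J3, J3 & J5, J6 & J8 — 3 in total.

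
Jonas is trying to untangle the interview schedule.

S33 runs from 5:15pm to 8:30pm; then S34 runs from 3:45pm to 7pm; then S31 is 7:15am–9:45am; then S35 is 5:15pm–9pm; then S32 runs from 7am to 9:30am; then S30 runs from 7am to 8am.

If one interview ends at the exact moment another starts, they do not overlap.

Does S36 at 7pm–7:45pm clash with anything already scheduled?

S30: ends 8am at or before S36 starts 7pm → clear.
S32: ends 9:30am at or before S36 starts 7pm → clear.
S31: ends 9:45am at or before S36 starts 7pm → clear.
S34: ends 7pm at or before S36 starts 7pm → clear.
S33: starts 5:15pm before S36 ends 7:45pm, and ends 8:30pm after S36 starts 7pm → overlap.
S35: starts 5:15pm before S36 ends 7:45pm, and ends 9pm after S36 starts 7pm → overlap.
S36 overlaps S33, S35.

Yes — it overlaps S33, S35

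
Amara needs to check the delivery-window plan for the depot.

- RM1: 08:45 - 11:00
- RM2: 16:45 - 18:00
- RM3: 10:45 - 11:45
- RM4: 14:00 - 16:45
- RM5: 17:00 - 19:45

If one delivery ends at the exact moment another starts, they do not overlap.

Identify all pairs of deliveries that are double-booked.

Sorted by start: RM1, RM3, RM4, RM2, RM5.
RM3 starts before RM1 ends → RM1 and RM3 overlap.
RM4 starts after RM1 ends; RM1 is clear from here.
RM4 starts after RM3 ends; RM3 is clear from here.
RM2 starts exactly when RM4 ends (back-to-back, no overlap); RM4 is clear from here.
RM5 starts before RM2 ends → RM2 and RM5 overlap.

RM1 & RM3, RM2 & RM5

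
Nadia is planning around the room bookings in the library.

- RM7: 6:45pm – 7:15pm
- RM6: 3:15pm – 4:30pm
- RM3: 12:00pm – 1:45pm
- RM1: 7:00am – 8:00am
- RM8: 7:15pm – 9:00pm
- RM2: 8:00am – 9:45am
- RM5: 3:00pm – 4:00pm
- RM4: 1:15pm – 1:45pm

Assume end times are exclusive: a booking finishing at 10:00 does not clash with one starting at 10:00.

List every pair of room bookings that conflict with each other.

RM3 & RM4, RM5 & RM6

Sorted by start: RM1, RM2, RM3, RM4, RM5, RM6, RM7, RM8.
RM2 starts exactly when RM1 ends (back-to-back, no overlap), so nothing later overlaps RM1 either.
RM3 starts after RM2 ends, so nothing later overlaps RM2 either.
RM4 starts before RM3 ends → RM3 and RM4 overlap.
RM5 starts after RM3 ends, so nothing later overlaps RM3 either.
RM5 starts after RM4 ends, so nothing later overlaps RM4 either.
RM6 starts before RM5 ends → RM5 and RM6 overlap.
RM7 starts after RM5 ends, so nothing later overlaps RM5 either.
RM7 starts after RM6 ends, so nothing later overlaps RM6 either.
RM8 starts exactly when RM7 ends (back-to-back, no overlap).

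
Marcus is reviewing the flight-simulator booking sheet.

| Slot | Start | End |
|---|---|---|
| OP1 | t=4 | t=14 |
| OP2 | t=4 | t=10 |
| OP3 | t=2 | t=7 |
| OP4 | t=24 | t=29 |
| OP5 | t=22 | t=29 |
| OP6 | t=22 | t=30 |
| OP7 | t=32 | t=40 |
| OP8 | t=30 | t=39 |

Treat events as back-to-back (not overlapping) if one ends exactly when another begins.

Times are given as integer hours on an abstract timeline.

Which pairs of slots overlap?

OP1 & OP2, OP1 & OP3, OP2 & OP3, OP4 & OP5, OP4 & OP6, OP5 & OP6, OP7 & OP8

Check each pair: they overlap iff neither finishes before the other starts.
Sorted by start: OP3, OP1, OP2, OP5, OP6, OP4, OP8, OP7.
OP1 starts before OP3 ends → OP3 and OP1 overlap.
OP2 starts before OP3 ends → OP3 and OP2 overlap.
OP5 starts after OP3 ends, so nothing later overlaps OP3 either.
OP2 starts before OP1 ends → OP1 and OP2 overlap.
OP5 starts after OP1 ends, so nothing later overlaps OP1 either.
OP5 starts after OP2 ends, so nothing later overlaps OP2 either.
OP6 starts before OP5 ends → OP5 and OP6 overlap.
OP4 starts before OP5 ends → OP5 and OP4 overlap.
OP8 starts after OP5 ends, so nothing later overlaps OP5 either.
OP4 starts before OP6 ends → OP6 and OP4 overlap.
OP8 starts exactly when OP6 ends (back-to-back, no overlap), so nothing later overlaps OP6 either.
OP8 starts after OP4 ends, so nothing later overlaps OP4 either.
OP7 starts before OP8 ends → OP8 and OP7 overlap.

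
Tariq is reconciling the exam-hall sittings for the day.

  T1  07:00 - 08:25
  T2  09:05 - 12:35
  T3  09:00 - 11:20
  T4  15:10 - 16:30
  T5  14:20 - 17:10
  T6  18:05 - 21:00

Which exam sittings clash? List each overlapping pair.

Sorted by start: T1, T3, T2, T5, T4, T6.
T3 starts after T1 ends — done with T1.
T2 starts before T3 ends → T3 and T2 overlap.
T5 starts after T3 ends — done with T3.
T5 starts after T2 ends — done with T2.
T4 starts before T5 ends → T5 and T4 overlap.
T6 starts after T5 ends.
T6 starts after T4 ends.

T2 & T3, T4 & T5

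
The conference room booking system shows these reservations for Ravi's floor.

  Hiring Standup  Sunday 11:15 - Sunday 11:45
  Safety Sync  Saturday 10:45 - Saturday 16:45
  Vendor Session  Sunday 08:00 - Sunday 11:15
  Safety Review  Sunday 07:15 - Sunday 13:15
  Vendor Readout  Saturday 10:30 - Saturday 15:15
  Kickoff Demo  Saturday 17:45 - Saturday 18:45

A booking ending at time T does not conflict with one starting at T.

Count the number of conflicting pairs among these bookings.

3

Two intervals overlap when each starts before the other ends.
Sorted by start: Vendor Readout, Safety Sync, Kickoff Demo, Safety Review, Vendor Session, Hiring Standup.
Safety Sync starts before Vendor Readout ends → Vendor Readout and Safety Sync overlap.
Kickoff Demo starts after Vendor Readout ends; Vendor Readout is clear from here.
Kickoff Demo starts after Safety Sync ends; Safety Sync is clear from here.
Safety Review starts after Kickoff Demo ends; Kickoff Demo is clear from here.
Vendor Session starts before Safety Review ends → Safety Review and Vendor Session overlap.
Hiring Standup starts before Safety Review ends → Safety Review and Hiring Standup overlap.
Hiring Standup starts exactly when Vendor Session ends (back-to-back, no overlap).
Overlapping pairs: Hiring Standup & Safety Review, Safety Review & Vendor Session, Safety Sync & Vendor Readout — 3 in total.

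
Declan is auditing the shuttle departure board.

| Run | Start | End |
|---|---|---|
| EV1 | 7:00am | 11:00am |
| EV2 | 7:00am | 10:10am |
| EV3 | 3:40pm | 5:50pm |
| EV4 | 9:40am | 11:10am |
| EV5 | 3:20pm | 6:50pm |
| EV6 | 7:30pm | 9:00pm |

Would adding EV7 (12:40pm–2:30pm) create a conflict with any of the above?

No — it doesn't clash with anything

EV1: ends 11:00am at or before EV7 starts 12:40pm → clear.
EV2: ends 10:10am at or before EV7 starts 12:40pm → clear.
EV4: ends 11:10am at or before EV7 starts 12:40pm → clear.
EV5: starts 3:20pm at or after EV7 ends 2:30pm → clear.
EV3: starts 3:40pm at or after EV7 ends 2:30pm → clear.
EV6: starts 7:30pm at or after EV7 ends 2:30pm → clear.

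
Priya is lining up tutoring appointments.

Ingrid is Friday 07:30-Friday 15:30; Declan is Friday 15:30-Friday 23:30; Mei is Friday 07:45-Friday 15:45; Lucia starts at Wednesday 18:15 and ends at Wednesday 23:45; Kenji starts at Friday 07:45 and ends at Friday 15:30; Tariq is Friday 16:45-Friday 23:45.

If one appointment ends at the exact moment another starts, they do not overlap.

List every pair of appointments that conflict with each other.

Sorted by start: Lucia, Ingrid, Mei, Kenji, Declan, Tariq.
Ingrid starts after Lucia ends, so nothing later overlaps Lucia either.
Mei starts before Ingrid ends → Ingrid and Mei overlap.
Kenji starts before Ingrid ends → Ingrid and Kenji overlap.
Declan starts exactly when Ingrid ends (back-to-back, no overlap), so nothing later overlaps Ingrid either.
Kenji starts before Mei ends → Mei and Kenji overlap.
Declan starts before Mei ends → Mei and Declan overlap.
Tariq starts after Mei ends.
Declan starts exactly when Kenji ends (back-to-back, no overlap), so nothing later overlaps Kenji either.
Tariq starts before Declan ends → Declan and Tariq overlap.

Declan & Mei, Declan & Tariq, Ingrid & Kenji, Ingrid & Mei, Kenji & Mei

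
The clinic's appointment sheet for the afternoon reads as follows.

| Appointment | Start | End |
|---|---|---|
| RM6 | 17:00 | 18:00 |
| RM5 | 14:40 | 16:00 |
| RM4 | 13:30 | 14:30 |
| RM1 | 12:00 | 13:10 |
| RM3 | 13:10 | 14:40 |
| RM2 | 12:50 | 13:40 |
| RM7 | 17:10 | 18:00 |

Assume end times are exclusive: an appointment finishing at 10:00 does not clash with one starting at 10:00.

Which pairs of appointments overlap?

Sorted by start: RM1, RM2, RM3, RM4, RM5, RM6, RM7.
RM2 starts before RM1 ends → RM1 and RM2 overlap.
RM3 starts exactly when RM1 ends (back-to-back, no overlap) — done with RM1.
RM3 starts before RM2 ends → RM2 and RM3 overlap.
RM4 starts before RM2 ends → RM2 and RM4 overlap.
RM5 starts after RM2 ends — done with RM2.
RM4 starts before RM3 ends → RM3 and RM4 overlap.
RM5 starts exactly when RM3 ends (back-to-back, no overlap) — done with RM3.
RM5 starts after RM4 ends — done with RM4.
RM6 starts after RM5 ends — done with RM5.
RM7 starts before RM6 ends → RM6 and RM7 overlap.

RM1 & RM2, RM2 & RM3, RM2 & RM4, RM3 & RM4, RM6 & RM7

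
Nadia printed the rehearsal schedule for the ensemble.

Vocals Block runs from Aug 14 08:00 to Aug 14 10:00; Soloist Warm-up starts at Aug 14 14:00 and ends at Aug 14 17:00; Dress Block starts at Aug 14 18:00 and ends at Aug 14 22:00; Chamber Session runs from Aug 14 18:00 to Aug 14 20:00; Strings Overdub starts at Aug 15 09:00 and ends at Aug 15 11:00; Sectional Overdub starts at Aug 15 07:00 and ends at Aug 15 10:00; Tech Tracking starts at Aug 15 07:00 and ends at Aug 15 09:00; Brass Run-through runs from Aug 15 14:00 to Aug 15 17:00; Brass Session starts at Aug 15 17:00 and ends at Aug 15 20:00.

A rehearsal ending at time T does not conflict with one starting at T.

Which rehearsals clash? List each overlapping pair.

Sorted by start: Vocals Block, Soloist Warm-up, Dress Block, Chamber Session, Sectional Overdub, Tech Tracking, Strings Overdub, Brass Run-through, Brass Session.
Soloist Warm-up starts after Vocals Block ends — done with Vocals Block.
Dress Block starts after Soloist Warm-up ends — done with Soloist Warm-up.
Chamber Session starts before Dress Block ends → Dress Block and Chamber Session overlap.
Sectional Overdub starts after Dress Block ends — done with Dress Block.
Sectional Overdub starts after Chamber Session ends — done with Chamber Session.
Tech Tracking starts before Sectional Overdub ends → Sectional Overdub and Tech Tracking overlap.
Strings Overdub starts before Sectional Overdub ends → Sectional Overdub and Strings Overdub overlap.
Brass Run-through starts after Sectional Overdub ends — done with Sectional Overdub.
Strings Overdub starts exactly when Tech Tracking ends (back-to-back, no overlap) — done with Tech Tracking.
Brass Run-through starts after Strings Overdub ends — done with Strings Overdub.
Brass Session starts exactly when Brass Run-through ends (back-to-back, no overlap).

Chamber Session & Dress Block, Sectional Overdub & Strings Overdub, Sectional Overdub & Tech Tracking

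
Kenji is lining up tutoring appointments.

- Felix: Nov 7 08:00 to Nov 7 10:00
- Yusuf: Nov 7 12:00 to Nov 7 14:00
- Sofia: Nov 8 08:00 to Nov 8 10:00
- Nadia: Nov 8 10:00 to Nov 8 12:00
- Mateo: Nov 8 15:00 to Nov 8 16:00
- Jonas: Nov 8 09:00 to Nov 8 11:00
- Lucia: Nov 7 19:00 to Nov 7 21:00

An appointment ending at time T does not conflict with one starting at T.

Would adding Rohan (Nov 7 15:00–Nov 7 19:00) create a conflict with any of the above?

No — it doesn't clash with anything

Felix: ends Nov 7 10:00 at or before Rohan starts Nov 7 15:00 → clear.
Yusuf: ends Nov 7 14:00 at or before Rohan starts Nov 7 15:00 → clear.
Lucia: starts Nov 7 19:00 at or after Rohan ends Nov 7 19:00 → clear.
Sofia: starts Nov 8 08:00 at or after Rohan ends Nov 7 19:00 → clear.
Jonas: starts Nov 8 09:00 at or after Rohan ends Nov 7 19:00 → clear.
Nadia: starts Nov 8 10:00 at or after Rohan ends Nov 7 19:00 → clear.
Mateo: starts Nov 8 15:00 at or after Rohan ends Nov 7 19:00 → clear.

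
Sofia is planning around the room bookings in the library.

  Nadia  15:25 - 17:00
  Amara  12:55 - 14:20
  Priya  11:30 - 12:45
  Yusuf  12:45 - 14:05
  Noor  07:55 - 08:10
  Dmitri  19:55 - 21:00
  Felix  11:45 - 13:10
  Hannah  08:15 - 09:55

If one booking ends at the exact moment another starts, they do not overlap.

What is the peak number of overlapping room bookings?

Sort all start/end points and keep a running count:
07:55 start Noor → 1
08:10 end Noor → 0
08:15 start Hannah → 1
09:55 end Hannah → 0
11:30 start Priya → 1
11:45 start Felix → 2
12:45 end Priya → 1
12:45 start Yusuf → 2
12:55 start Amara → 3
13:10 end Felix → 2
14:05 end Yusuf → 1
14:20 end Amara → 0
15:25 start Nadia → 1
17:00 end Nadia → 0
19:55 start Dmitri → 1
21:00 end Dmitri → 0
Peak is 3, at 12:55 (Amara, Felix, Yusuf).

3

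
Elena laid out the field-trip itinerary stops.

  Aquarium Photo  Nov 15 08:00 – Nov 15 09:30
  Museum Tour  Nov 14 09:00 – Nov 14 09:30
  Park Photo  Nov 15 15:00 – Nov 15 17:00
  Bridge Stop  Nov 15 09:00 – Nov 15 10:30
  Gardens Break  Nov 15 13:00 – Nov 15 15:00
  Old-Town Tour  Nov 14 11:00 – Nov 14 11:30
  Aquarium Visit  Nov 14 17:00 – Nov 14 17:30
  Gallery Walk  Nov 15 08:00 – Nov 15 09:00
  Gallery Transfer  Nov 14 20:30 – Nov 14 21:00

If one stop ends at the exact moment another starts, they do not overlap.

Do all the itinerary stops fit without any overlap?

No

Two intervals overlap when each starts before the other ends.
Sorted by start: Museum Tour, Old-Town Tour, Aquarium Visit, Gallery Transfer, Gallery Walk, Aquarium Photo, Bridge Stop, Gardens Break, Park Photo.
Old-Town Tour starts after Museum Tour ends, so nothing later overlaps Museum Tour either.
Aquarium Visit starts after Old-Town Tour ends, so nothing later overlaps Old-Town Tour either.
Gallery Transfer starts after Aquarium Visit ends, so nothing later overlaps Aquarium Visit either.
Gallery Walk starts after Gallery Transfer ends, so nothing later overlaps Gallery Transfer either.
Aquarium Photo starts before Gallery Walk ends → Gallery Walk and Aquarium Photo overlap.
That's a conflict, so the schedule is not conflict-free.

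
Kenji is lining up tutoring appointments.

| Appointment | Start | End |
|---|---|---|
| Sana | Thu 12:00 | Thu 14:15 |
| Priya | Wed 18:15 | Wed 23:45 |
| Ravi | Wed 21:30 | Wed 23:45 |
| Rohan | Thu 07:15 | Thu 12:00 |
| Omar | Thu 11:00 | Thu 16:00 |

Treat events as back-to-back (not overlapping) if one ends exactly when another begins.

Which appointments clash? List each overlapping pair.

Sorted by start: Priya, Ravi, Rohan, Omar, Sana.
Ravi starts before Priya ends → Priya and Ravi overlap.
Rohan starts after Priya ends, so Priya has no further overlaps.
Rohan starts after Ravi ends, so Ravi has no further overlaps.
Omar starts before Rohan ends → Rohan and Omar overlap.
Sana starts exactly when Rohan ends (back-to-back, no overlap).
Sana starts before Omar ends → Omar and Sana overlap.

Omar & Rohan, Omar & Sana, Priya & Ravi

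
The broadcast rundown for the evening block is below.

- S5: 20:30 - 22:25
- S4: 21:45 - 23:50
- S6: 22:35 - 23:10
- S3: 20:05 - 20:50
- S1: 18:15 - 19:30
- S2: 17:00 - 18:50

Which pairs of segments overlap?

S1 & S2, S3 & S5, S4 & S5, S4 & S6

Two intervals overlap when each starts before the other ends.
Sorted by start: S2, S1, S3, S5, S4, S6.
S1 starts before S2 ends → S2 and S1 overlap.
S3 starts after S2 ends, so nothing later overlaps S2 either.
S3 starts after S1 ends, so nothing later overlaps S1 either.
S5 starts before S3 ends → S3 and S5 overlap.
S4 starts after S3 ends, so nothing later overlaps S3 either.
S4 starts before S5 ends → S5 and S4 overlap.
S6 starts after S5 ends.
S6 starts before S4 ends → S4 and S6 overlap.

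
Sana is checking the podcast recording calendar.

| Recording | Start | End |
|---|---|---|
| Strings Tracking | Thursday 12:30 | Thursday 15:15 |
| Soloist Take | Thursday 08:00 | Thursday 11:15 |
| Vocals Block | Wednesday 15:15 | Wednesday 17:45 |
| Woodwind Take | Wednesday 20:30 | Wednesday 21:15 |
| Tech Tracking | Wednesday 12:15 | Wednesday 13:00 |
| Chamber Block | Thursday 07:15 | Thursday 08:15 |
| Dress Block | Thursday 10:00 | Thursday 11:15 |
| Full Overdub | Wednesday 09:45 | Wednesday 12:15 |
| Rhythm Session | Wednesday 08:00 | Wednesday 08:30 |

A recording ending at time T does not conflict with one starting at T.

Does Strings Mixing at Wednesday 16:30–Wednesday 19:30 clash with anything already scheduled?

Yes — it overlaps Vocals Block

Rhythm Session: ends Wednesday 08:30 at or before Strings Mixing starts Wednesday 16:30 → clear.
Full Overdub: ends Wednesday 12:15 at or before Strings Mixing starts Wednesday 16:30 → clear.
Tech Tracking: ends Wednesday 13:00 at or before Strings Mixing starts Wednesday 16:30 → clear.
Vocals Block: starts Wednesday 15:15 before Strings Mixing ends Wednesday 19:30, and ends Wednesday 17:45 after Strings Mixing starts Wednesday 16:30 → overlap.
Woodwind Take: starts Wednesday 20:30 at or after Strings Mixing ends Wednesday 19:30 → clear.
Chamber Block: starts Thursday 07:15 at or after Strings Mixing ends Wednesday 19:30 → clear.
Soloist Take: starts Thursday 08:00 at or after Strings Mixing ends Wednesday 19:30 → clear.
Dress Block: starts Thursday 10:00 at or after Strings Mixing ends Wednesday 19:30 → clear.
Strings Tracking: starts Thursday 12:30 at or after Strings Mixing ends Wednesday 19:30 → clear.
Strings Mixing overlaps Vocals Block.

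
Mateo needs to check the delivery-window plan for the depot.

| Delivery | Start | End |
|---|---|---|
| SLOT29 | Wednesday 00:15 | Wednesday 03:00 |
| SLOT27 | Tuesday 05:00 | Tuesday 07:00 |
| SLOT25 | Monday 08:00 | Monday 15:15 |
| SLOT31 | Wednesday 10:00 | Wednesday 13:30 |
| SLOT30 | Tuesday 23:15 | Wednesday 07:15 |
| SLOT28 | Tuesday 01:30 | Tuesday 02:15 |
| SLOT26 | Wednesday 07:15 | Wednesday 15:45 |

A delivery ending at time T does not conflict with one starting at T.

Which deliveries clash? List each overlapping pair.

Sorted by start: SLOT25, SLOT28, SLOT27, SLOT30, SLOT29, SLOT26, SLOT31.
SLOT28 starts after SLOT25 ends, so SLOT25 has no further overlaps.
SLOT27 starts after SLOT28 ends, so SLOT28 has no further overlaps.
SLOT30 starts after SLOT27 ends, so SLOT27 has no further overlaps.
SLOT29 starts before SLOT30 ends → SLOT30 and SLOT29 overlap.
SLOT26 starts exactly when SLOT30 ends (back-to-back, no overlap), so SLOT30 has no further overlaps.
SLOT26 starts after SLOT29 ends, so SLOT29 has no further overlaps.
SLOT31 starts before SLOT26 ends → SLOT26 and SLOT31 overlap.

SLOT26 & SLOT31, SLOT29 & SLOT30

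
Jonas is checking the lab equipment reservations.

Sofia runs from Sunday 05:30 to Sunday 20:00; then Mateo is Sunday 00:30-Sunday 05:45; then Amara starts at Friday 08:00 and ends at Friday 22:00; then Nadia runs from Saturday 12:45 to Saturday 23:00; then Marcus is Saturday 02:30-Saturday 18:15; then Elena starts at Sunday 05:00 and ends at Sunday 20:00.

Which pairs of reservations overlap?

Elena & Mateo, Elena & Sofia, Marcus & Nadia, Mateo & Sofia

Two intervals overlap when each starts before the other ends.
Sorted by start: Amara, Marcus, Nadia, Mateo, Elena, Sofia.
Marcus starts after Amara ends, so nothing later overlaps Amara either.
Nadia starts before Marcus ends → Marcus and Nadia overlap.
Mateo starts after Marcus ends, so nothing later overlaps Marcus either.
Mateo starts after Nadia ends, so nothing later overlaps Nadia either.
Elena starts before Mateo ends → Mateo and Elena overlap.
Sofia starts before Mateo ends → Mateo and Sofia overlap.
Sofia starts before Elena ends → Elena and Sofia overlap.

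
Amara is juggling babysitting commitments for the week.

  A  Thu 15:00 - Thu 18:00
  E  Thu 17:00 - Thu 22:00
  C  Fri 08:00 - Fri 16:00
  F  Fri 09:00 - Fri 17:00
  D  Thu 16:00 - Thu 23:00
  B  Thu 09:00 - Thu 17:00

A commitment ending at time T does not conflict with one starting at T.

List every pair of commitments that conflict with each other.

Sorted by start: B, A, D, E, C, F.
A starts before B ends → B and A overlap.
D starts before B ends → B and D overlap.
E starts exactly when B ends (back-to-back, no overlap); B is clear from here.
D starts before A ends → A and D overlap.
E starts before A ends → A and E overlap.
C starts after A ends; A is clear from here.
E starts before D ends → D and E overlap.
C starts after D ends; D is clear from here.
C starts after E ends; E is clear from here.
F starts before C ends → C and F overlap.

A & B, A & D, A & E, B & D, C & F, D & E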